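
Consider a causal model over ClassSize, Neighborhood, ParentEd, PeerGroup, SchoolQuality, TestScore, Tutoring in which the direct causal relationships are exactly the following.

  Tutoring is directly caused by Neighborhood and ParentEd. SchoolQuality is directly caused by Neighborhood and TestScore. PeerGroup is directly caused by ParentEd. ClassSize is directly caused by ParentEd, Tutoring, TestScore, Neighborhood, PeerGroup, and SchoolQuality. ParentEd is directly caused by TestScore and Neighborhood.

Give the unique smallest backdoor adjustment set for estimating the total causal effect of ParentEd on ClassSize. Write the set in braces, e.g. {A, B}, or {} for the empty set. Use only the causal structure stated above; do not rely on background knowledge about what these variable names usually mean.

{Neighborhood, TestScore}

Variables eligible for adjustment (non-descendants of ParentEd, excluding ParentEd and ClassSize): {Neighborhood, SchoolQuality, TestScore}.
Backdoor paths from ParentEd to ClassSize:
  P1: ParentEd <- TestScore -> SchoolQuality <- Neighborhood -> Tutoring -> ClassSize
  P2: ParentEd <- TestScore -> SchoolQuality <- Neighborhood -> ClassSize
  P3: ParentEd <- TestScore -> SchoolQuality -> ClassSize
  P4: ParentEd <- TestScore -> ClassSize
  P5: ParentEd <- Neighborhood -> Tutoring -> ClassSize
  P6: ParentEd <- Neighborhood -> SchoolQuality <- TestScore -> ClassSize
  P7: ParentEd <- Neighborhood -> SchoolQuality -> ClassSize
  P8: ParentEd <- Neighborhood -> ClassSize
The empty set is not sufficient: P3 (ParentEd <- TestScore -> SchoolQuality -> ClassSize) has no collider blocking it and no conditioned non-collider, so it is open.
Try {Neighborhood, TestScore}:
  P1: blocked at fork node TestScore ∈ conditioning set.
  P2: blocked at fork node TestScore ∈ conditioning set.
  P3: blocked at fork node TestScore ∈ conditioning set.
  P4: blocked at fork node TestScore ∈ conditioning set.
  P5: blocked at fork node Neighborhood ∈ conditioning set.
  P6: blocked at fork node Neighborhood ∈ conditioning set.
  P7: blocked at fork node Neighborhood ∈ conditioning set.
  P8: blocked at fork node Neighborhood ∈ conditioning set.
{Neighborhood, TestScore} contains no descendant of ParentEd and blocks every backdoor path.
Every element of {Neighborhood, TestScore} is needed (dropping Neighborhood leaves P5 open; dropping TestScore leaves P3 open), so no proper subset is valid.
Among all size-2 subsets of the eligible variables, only {Neighborhood, TestScore} blocks every backdoor path, so it is the unique smallest valid adjustment set.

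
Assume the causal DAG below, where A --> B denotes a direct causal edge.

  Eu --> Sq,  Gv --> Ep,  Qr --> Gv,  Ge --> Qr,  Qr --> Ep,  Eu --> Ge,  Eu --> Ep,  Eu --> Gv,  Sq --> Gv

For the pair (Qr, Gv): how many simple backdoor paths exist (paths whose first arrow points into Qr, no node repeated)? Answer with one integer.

3

A backdoor path from Qr to Gv is any simple undirected path whose first edge points into Qr (i.e. leaves Qr via a parent).
Parents of Qr: {Ge}.
Enumerating:
  P1: Qr <- Ge <- Eu -> Sq -> Gv
  P2: Qr <- Ge <- Eu -> Gv
  P3: Qr <- Ge <- Eu -> Ep <- Gv
That exhausts the simple backdoor paths. Count: 3.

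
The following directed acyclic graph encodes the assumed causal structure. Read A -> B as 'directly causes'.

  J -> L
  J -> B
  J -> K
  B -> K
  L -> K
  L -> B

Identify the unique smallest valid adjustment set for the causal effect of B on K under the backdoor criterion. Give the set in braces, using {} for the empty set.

{J, L}

Variables eligible for adjustment (non-descendants of B, excluding B and K): {J, L}.
Backdoor paths from B to K:
  P1: B <- J -> L -> K
  P2: B <- J -> K
  P3: B <- L <- J -> K
  P4: B <- L -> K
The empty set is not sufficient: P1 (B <- J -> L -> K) has no collider blocking it and no conditioned non-collider, so it is open.
Try {J, L}:
  P1: blocked at fork node J ∈ conditioning set.
  P2: blocked at fork node J ∈ conditioning set.
  P3: blocked at chain node L ∈ conditioning set.
  P4: blocked at fork node L ∈ conditioning set.
{J, L} contains no descendant of B and blocks every backdoor path.
Every element of {J, L} is needed (dropping J leaves P2 open; dropping L leaves P4 open), so no proper subset is valid.
Among all size-2 subsets of the eligible variables, only {J, L} blocks every backdoor path, so it is the unique smallest valid adjustment set.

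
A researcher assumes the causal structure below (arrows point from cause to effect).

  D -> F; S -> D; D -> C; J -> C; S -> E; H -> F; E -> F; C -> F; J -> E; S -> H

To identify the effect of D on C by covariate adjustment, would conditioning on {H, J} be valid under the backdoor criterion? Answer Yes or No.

Backdoor paths from D to C (paths whose first edge points into D):
  P1: D <- S -> H -> F <- E <- J -> C
  P2: D <- S -> H -> F <- C
  P3: D <- S -> E <- J -> C
  P4: D <- S -> E -> F <- C
Condition 1 (no descendant of D in the set): holds — descendants of D are {C, F}; none are in {H, J}.
Condition 2 (every backdoor path blocked by {H, J}):
  P1: blocked at chain node H ∈ conditioning set.
  P2: blocked at chain node H ∈ conditioning set.
  P3: blocked at collider E (neither it nor any descendant is in the conditioning set).
  P4: blocked at collider F (neither it nor any descendant is in the conditioning set).
{H, J} satisfies the backdoor criterion.

Yes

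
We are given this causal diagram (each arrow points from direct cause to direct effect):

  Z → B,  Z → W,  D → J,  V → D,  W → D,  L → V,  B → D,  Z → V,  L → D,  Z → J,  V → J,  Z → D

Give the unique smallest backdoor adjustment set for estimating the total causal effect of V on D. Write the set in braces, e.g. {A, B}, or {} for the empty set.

{L, Z}

Variables eligible for adjustment (non-descendants of V, excluding V and D): {B, L, W, Z}.
Backdoor paths from V to D:
  P1: V <- Z -> W -> D
  P2: V <- Z -> B -> D
  P3: V <- Z -> D
  P4: V <- Z -> J <- D
  P5: V <- L -> D
The empty set is not sufficient: P1 (V <- Z -> W -> D) has no collider blocking it and no conditioned non-collider, so it is open.
Try {L, Z}:
  P1: blocked at fork node Z ∈ conditioning set.
  P2: blocked at fork node Z ∈ conditioning set.
  P3: blocked at fork node Z ∈ conditioning set.
  P4: blocked at fork node Z ∈ conditioning set.
  P5: blocked at fork node L ∈ conditioning set.
{L, Z} contains no descendant of V and blocks every backdoor path.
Every element of {L, Z} is needed (dropping L leaves P5 open; dropping Z leaves P1 open), so no proper subset is valid.
Among all size-2 subsets of the eligible variables, only {L, Z} blocks every backdoor path, so it is the unique smallest valid adjustment set.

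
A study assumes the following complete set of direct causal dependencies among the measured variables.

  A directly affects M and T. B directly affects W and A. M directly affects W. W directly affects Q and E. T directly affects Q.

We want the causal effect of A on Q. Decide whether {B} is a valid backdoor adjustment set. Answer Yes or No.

Yes

Backdoor paths from A to Q (paths whose first edge points into A):
  P1: A <- B -> W -> Q
Condition 1 (no descendant of A in the set): holds — descendants of A are {E, M, Q, T, W}; none are in {B}.
Condition 2 (every backdoor path blocked by {B}):
  P1: blocked at fork node B ∈ conditioning set.
{B} satisfies the backdoor criterion.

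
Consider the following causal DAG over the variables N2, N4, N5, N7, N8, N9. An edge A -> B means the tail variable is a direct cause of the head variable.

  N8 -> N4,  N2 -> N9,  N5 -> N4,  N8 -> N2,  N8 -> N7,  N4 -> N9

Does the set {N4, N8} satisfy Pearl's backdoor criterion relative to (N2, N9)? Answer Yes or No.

Backdoor paths from N2 to N9 (paths whose first edge points into N2):
  P1: N2 <- N8 -> N4 -> N9
Condition 1 (no descendant of N2 in the set): holds — descendants of N2 are {N9}; none are in {N4, N8}.
Condition 2 (every backdoor path blocked by {N4, N8}):
  P1: blocked at fork node N8 ∈ conditioning set.
{N4, N8} satisfies the backdoor criterion.

Yes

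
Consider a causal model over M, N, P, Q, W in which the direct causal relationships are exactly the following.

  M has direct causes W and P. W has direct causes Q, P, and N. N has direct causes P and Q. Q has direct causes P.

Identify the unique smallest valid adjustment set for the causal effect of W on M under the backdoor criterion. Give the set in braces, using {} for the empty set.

Variables eligible for adjustment (non-descendants of W, excluding W and M): {N, P, Q}.
Backdoor paths from W to M:
  P1: W <- P -> M
  P2: W <- Q <- P -> M
  P3: W <- Q -> N <- P -> M
  P4: W <- N <- P -> M
  P5: W <- N <- Q <- P -> M
The empty set is not sufficient: P1 (W <- P -> M) has no collider blocking it and no conditioned non-collider, so it is open.
Try {P}:
  P1: blocked at fork node P ∈ conditioning set.
  P2: blocked at fork node P ∈ conditioning set.
  P3: blocked at collider N (neither it nor any descendant is in the conditioning set).
  P4: blocked at fork node P ∈ conditioning set.
  P5: blocked at fork node P ∈ conditioning set.
{P} contains no descendant of W and blocks every backdoor path.
No other singleton works — e.g. {Q} leaves P1 open — so {P} is the unique smallest valid adjustment set.

{P}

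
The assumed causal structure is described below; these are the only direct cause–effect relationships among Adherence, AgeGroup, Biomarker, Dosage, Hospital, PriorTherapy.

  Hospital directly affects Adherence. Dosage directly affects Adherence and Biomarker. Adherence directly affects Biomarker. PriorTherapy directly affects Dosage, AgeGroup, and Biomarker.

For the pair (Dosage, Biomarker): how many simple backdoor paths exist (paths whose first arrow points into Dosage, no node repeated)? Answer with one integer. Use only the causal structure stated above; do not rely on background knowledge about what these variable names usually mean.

1

A backdoor path from Dosage to Biomarker is any simple undirected path whose first edge points into Dosage (i.e. leaves Dosage via a parent).
Parents of Dosage: {PriorTherapy}.
Enumerating:
  P1: Dosage <- PriorTherapy -> Biomarker
That exhausts the simple backdoor paths. Count: 1.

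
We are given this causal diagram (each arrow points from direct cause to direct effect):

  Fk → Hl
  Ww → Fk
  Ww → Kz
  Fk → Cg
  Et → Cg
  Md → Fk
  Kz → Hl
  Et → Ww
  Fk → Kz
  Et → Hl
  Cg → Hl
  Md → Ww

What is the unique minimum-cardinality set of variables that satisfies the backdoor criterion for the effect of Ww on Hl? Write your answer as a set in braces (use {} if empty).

Variables eligible for adjustment (non-descendants of Ww, excluding Ww and Hl): {Et, Md}.
Backdoor paths from Ww to Hl:
  P1: Ww <- Et -> Cg <- Fk -> Kz -> Hl
  P2: Ww <- Et -> Cg <- Fk -> Hl
  P3: Ww <- Et -> Cg -> Hl
  P4: Ww <- Et -> Hl
  P5: Ww <- Md -> Fk -> Cg <- Et -> Hl
  P6: Ww <- Md -> Fk -> Cg -> Hl
  P7: Ww <- Md -> Fk -> Kz -> Hl
  P8: Ww <- Md -> Fk -> Hl
The empty set is not sufficient: P3 (Ww <- Et -> Cg -> Hl) has no collider blocking it and no conditioned non-collider, so it is open.
Try {Et, Md}:
  P1: blocked at fork node Et ∈ conditioning set.
  P2: blocked at fork node Et ∈ conditioning set.
  P3: blocked at fork node Et ∈ conditioning set.
  P4: blocked at fork node Et ∈ conditioning set.
  P5: blocked at fork node Md ∈ conditioning set.
  P6: blocked at fork node Md ∈ conditioning set.
  P7: blocked at fork node Md ∈ conditioning set.
  P8: blocked at fork node Md ∈ conditioning set.
{Et, Md} contains no descendant of Ww and blocks every backdoor path.
Every element of {Et, Md} is needed (dropping Et leaves P3 open; dropping Md leaves P6 open), so no proper subset is valid.
Among all size-2 subsets of the eligible variables, only {Et, Md} blocks every backdoor path, so it is the unique smallest valid adjustment set.

{Et, Md}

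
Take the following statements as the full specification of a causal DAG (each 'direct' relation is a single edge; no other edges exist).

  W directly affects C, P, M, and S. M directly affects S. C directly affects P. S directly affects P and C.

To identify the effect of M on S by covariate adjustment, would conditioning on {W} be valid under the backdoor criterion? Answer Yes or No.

Yes

Backdoor paths from M to S (paths whose first edge points into M):
  P1: M <- W -> S
  P2: M <- W -> C <- S
  P3: M <- W -> C -> P <- S
  P4: M <- W -> P <- S
  P5: M <- W -> P <- C <- S
Condition 1 (no descendant of M in the set): holds — descendants of M are {C, P, S}; none are in {W}.
Condition 2 (every backdoor path blocked by {W}):
  P1: blocked at fork node W ∈ conditioning set.
  P2: blocked at fork node W ∈ conditioning set.
  P3: blocked at fork node W ∈ conditioning set.
  P4: blocked at fork node W ∈ conditioning set.
  P5: blocked at fork node W ∈ conditioning set.
{W} satisfies the backdoor criterion.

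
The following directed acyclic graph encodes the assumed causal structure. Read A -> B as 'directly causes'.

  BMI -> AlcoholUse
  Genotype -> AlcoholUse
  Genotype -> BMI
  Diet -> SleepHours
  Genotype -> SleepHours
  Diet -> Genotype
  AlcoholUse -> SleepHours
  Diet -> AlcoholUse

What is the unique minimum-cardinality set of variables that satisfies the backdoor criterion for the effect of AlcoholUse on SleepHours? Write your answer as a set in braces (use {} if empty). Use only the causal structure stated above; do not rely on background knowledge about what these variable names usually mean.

{Diet, Genotype}

Variables eligible for adjustment (non-descendants of AlcoholUse, excluding AlcoholUse and SleepHours): {BMI, Diet, Genotype}.
Backdoor paths from AlcoholUse to SleepHours:
  P1: AlcoholUse <- Diet -> Genotype -> SleepHours
  P2: AlcoholUse <- Diet -> SleepHours
  P3: AlcoholUse <- Genotype <- Diet -> SleepHours
  P4: AlcoholUse <- Genotype -> SleepHours
  P5: AlcoholUse <- BMI <- Genotype <- Diet -> SleepHours
  P6: AlcoholUse <- BMI <- Genotype -> SleepHours
The empty set is not sufficient: P1 (AlcoholUse <- Diet -> Genotype -> SleepHours) has no collider blocking it and no conditioned non-collider, so it is open.
Try {Diet, Genotype}:
  P1: blocked at fork node Diet ∈ conditioning set.
  P2: blocked at fork node Diet ∈ conditioning set.
  P3: blocked at chain node Genotype ∈ conditioning set.
  P4: blocked at fork node Genotype ∈ conditioning set.
  P5: blocked at chain node Genotype ∈ conditioning set.
  P6: blocked at fork node Genotype ∈ conditioning set.
{Diet, Genotype} contains no descendant of AlcoholUse and blocks every backdoor path.
Every element of {Diet, Genotype} is needed (dropping Diet leaves P2 open; dropping Genotype leaves P4 open), so no proper subset is valid.
Among all size-2 subsets of the eligible variables, only {Diet, Genotype} blocks every backdoor path, so it is the unique smallest valid adjustment set.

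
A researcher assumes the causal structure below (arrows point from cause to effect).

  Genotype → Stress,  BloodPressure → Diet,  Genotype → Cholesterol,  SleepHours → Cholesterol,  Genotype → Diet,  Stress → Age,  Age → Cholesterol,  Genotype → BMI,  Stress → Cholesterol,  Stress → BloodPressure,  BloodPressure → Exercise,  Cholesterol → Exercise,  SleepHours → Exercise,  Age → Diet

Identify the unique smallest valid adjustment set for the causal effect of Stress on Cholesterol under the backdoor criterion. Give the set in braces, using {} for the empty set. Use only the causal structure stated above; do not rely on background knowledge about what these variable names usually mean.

{Genotype}

Variables eligible for adjustment (non-descendants of Stress, excluding Stress and Cholesterol): {BMI, Genotype, SleepHours}.
Backdoor paths from Stress to Cholesterol:
  P1: Stress <- Genotype -> Diet <- BloodPressure -> Exercise <- SleepHours -> Cholesterol
  P2: Stress <- Genotype -> Diet <- BloodPressure -> Exercise <- Cholesterol
  P3: Stress <- Genotype -> Diet <- Age -> Cholesterol
  P4: Stress <- Genotype -> Cholesterol
The empty set is not sufficient: P4 (Stress <- Genotype -> Cholesterol) has no collider blocking it and no conditioned non-collider, so it is open.
Try {Genotype}:
  P1: blocked at fork node Genotype ∈ conditioning set.
  P2: blocked at fork node Genotype ∈ conditioning set.
  P3: blocked at fork node Genotype ∈ conditioning set.
  P4: blocked at fork node Genotype ∈ conditioning set.
{Genotype} contains no descendant of Stress and blocks every backdoor path.
No other singleton works — e.g. {SleepHours} leaves P4 open — so {Genotype} is the unique smallest valid adjustment set.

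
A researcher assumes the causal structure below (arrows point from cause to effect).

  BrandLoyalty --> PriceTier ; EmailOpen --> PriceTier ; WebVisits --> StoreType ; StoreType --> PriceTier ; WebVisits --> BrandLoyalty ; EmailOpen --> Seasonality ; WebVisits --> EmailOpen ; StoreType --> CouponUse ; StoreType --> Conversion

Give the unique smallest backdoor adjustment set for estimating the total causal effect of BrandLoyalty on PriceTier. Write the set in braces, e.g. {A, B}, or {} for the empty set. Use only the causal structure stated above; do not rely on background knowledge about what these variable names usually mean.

Variables eligible for adjustment (non-descendants of BrandLoyalty, excluding BrandLoyalty and PriceTier): {Conversion, CouponUse, EmailOpen, Seasonality, StoreType, WebVisits}.
Backdoor paths from BrandLoyalty to PriceTier:
  P1: BrandLoyalty <- WebVisits -> EmailOpen -> PriceTier
  P2: BrandLoyalty <- WebVisits -> StoreType -> PriceTier
The empty set is not sufficient: P1 (BrandLoyalty <- WebVisits -> EmailOpen -> PriceTier) has no collider blocking it and no conditioned non-collider, so it is open.
Try {WebVisits}:
  P1: blocked at fork node WebVisits ∈ conditioning set.
  P2: blocked at fork node WebVisits ∈ conditioning set.
{WebVisits} contains no descendant of BrandLoyalty and blocks every backdoor path.
No other singleton works — e.g. {EmailOpen} leaves P2 open — so {WebVisits} is the unique smallest valid adjustment set.

{WebVisits}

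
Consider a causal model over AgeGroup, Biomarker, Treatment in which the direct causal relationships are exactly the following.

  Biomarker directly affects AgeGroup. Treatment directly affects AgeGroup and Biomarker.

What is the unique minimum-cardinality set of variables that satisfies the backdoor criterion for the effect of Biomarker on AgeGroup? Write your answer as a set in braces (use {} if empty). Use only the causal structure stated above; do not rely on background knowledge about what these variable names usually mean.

Variables eligible for adjustment (non-descendants of Biomarker, excluding Biomarker and AgeGroup): {Treatment}.
Backdoor paths from Biomarker to AgeGroup:
  P1: Biomarker <- Treatment -> AgeGroup
The empty set is not sufficient: P1 (Biomarker <- Treatment -> AgeGroup) has no collider blocking it and no conditioned non-collider, so it is open.
Try {Treatment}:
  P1: blocked at fork node Treatment ∈ conditioning set.
{Treatment} contains no descendant of Biomarker and blocks every backdoor path.
{Treatment} is the unique smallest valid adjustment set.

{Treatment}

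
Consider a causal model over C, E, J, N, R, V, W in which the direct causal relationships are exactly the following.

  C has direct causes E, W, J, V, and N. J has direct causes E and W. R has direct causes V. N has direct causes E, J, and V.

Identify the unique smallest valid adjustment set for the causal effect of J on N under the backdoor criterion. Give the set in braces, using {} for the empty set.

{E}

Variables eligible for adjustment (non-descendants of J, excluding J and N): {E, R, V, W}.
Backdoor paths from J to N:
  P1: J <- W -> C <- V -> N
  P2: J <- W -> C <- E -> N
  P3: J <- W -> C <- N
  P4: J <- E -> N
  P5: J <- E -> C <- V -> N
  P6: J <- E -> C <- N
The empty set is not sufficient: P4 (J <- E -> N) has no collider blocking it and no conditioned non-collider, so it is open.
Try {E}:
  P1: blocked at collider C (neither it nor any descendant is in the conditioning set).
  P2: blocked at collider C (neither it nor any descendant is in the conditioning set).
  P3: blocked at collider C (neither it nor any descendant is in the conditioning set).
  P4: blocked at fork node E ∈ conditioning set.
  P5: blocked at fork node E ∈ conditioning set.
  P6: blocked at fork node E ∈ conditioning set.
{E} contains no descendant of J and blocks every backdoor path.
No other singleton works — e.g. {W} leaves P4 open — so {E} is the unique smallest valid adjustment set.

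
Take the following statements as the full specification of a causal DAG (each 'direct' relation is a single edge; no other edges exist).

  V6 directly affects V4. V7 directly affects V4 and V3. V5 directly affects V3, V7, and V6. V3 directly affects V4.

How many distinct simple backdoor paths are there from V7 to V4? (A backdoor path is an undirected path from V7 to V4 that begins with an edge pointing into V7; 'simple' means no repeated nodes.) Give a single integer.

A backdoor path from V7 to V4 is any simple undirected path whose first edge points into V7 (i.e. leaves V7 via a parent).
Parents of V7: {V5}.
Enumerating:
  P1: V7 <- V5 -> V6 -> V4
  P2: V7 <- V5 -> V3 -> V4
That exhausts the simple backdoor paths. Count: 2.

2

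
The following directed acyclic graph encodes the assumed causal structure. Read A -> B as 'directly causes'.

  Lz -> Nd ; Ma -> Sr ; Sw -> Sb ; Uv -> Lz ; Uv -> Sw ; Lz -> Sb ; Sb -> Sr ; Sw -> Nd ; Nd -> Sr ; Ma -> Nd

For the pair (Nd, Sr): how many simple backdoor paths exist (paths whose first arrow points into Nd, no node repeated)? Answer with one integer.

5

A backdoor path from Nd to Sr is any simple undirected path whose first edge points into Nd (i.e. leaves Nd via a parent).
Parents of Nd: {Lz, Ma, Sw}.
Enumerating:
  P1: Nd <- Ma -> Sr
  P2: Nd <- Lz <- Uv -> Sw -> Sb -> Sr
  P3: Nd <- Lz -> Sb -> Sr
  P4: Nd <- Sw <- Uv -> Lz -> Sb -> Sr
  P5: Nd <- Sw -> Sb -> Sr
That exhausts the simple backdoor paths. Count: 5.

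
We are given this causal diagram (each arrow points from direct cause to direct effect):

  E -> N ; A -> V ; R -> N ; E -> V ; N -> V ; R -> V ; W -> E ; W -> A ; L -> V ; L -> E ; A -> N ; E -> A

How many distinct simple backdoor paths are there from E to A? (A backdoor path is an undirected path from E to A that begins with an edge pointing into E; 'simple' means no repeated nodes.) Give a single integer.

A backdoor path from E to A is any simple undirected path whose first edge points into E (i.e. leaves E via a parent).
Parents of E: {L, W}.
Enumerating:
  P1: E <- W -> A
  P2: E <- L -> V <- R -> N <- A
  P3: E <- L -> V <- A
  P4: E <- L -> V <- N <- A
That exhausts the simple backdoor paths. Count: 4.

4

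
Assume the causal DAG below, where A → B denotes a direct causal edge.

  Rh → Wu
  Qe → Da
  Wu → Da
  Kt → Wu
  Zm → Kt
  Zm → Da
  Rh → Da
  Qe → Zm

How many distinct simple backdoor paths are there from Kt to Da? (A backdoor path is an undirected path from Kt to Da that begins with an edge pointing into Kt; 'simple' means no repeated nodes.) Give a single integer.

2

A backdoor path from Kt to Da is any simple undirected path whose first edge points into Kt (i.e. leaves Kt via a parent).
Parents of Kt: {Zm}.
Enumerating:
  P1: Kt <- Zm <- Qe -> Da
  P2: Kt <- Zm -> Da
That exhausts the simple backdoor paths. Count: 2.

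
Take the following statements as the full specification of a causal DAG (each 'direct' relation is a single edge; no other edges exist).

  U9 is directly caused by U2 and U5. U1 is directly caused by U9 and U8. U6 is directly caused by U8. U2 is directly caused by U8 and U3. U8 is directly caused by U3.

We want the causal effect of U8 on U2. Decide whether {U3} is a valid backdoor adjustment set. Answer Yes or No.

Yes

Backdoor paths from U8 to U2 (paths whose first edge points into U8):
  P1: U8 <- U3 -> U2
Condition 1 (no descendant of U8 in the set): holds — descendants of U8 are {U1, U2, U6, U9}; none are in {U3}.
Condition 2 (every backdoor path blocked by {U3}):
  P1: blocked at fork node U3 ∈ conditioning set.
{U3} satisfies the backdoor criterion.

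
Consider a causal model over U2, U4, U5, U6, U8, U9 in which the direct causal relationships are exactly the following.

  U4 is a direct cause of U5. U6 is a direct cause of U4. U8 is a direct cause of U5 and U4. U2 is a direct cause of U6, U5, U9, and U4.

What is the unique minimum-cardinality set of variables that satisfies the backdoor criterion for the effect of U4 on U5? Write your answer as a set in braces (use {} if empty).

Variables eligible for adjustment (non-descendants of U4, excluding U4 and U5): {U2, U6, U8, U9}.
Backdoor paths from U4 to U5:
  P1: U4 <- U2 -> U5
  P2: U4 <- U8 -> U5
  P3: U4 <- U6 <- U2 -> U5
The empty set is not sufficient: P1 (U4 <- U2 -> U5) has no collider blocking it and no conditioned non-collider, so it is open.
Try {U2, U8}:
  P1: blocked at fork node U2 ∈ conditioning set.
  P2: blocked at fork node U8 ∈ conditioning set.
  P3: blocked at fork node U2 ∈ conditioning set.
{U2, U8} contains no descendant of U4 and blocks every backdoor path.
Every element of {U2, U8} is needed (dropping U2 leaves P1 open; dropping U8 leaves P2 open), so no proper subset is valid.
Among all size-2 subsets of the eligible variables, only {U2, U8} blocks every backdoor path, so it is the unique smallest valid adjustment set.

{U2, U8}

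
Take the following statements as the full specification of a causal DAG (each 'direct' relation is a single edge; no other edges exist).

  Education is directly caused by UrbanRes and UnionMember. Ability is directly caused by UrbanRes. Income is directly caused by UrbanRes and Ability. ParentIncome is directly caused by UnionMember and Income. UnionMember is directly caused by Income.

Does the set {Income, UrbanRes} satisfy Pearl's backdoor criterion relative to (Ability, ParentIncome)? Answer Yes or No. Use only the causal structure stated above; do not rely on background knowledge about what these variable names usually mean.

No

Backdoor paths from Ability to ParentIncome (paths whose first edge points into Ability):
  P1: Ability <- UrbanRes -> Income -> UnionMember -> ParentIncome
  P2: Ability <- UrbanRes -> Income -> ParentIncome
  P3: Ability <- UrbanRes -> Education <- UnionMember <- Income -> ParentIncome
  P4: Ability <- UrbanRes -> Education <- UnionMember -> ParentIncome
Condition 1 (no descendant of Ability in the set): FAILS — Income is a descendant of Ability.
Condition 2 (every backdoor path blocked by {Income, UrbanRes}):
  P1: blocked at fork node UrbanRes ∈ conditioning set.
  P2: blocked at fork node UrbanRes ∈ conditioning set.
  P3: blocked at fork node UrbanRes ∈ conditioning set.
  P4: blocked at fork node UrbanRes ∈ conditioning set.
{Income, UrbanRes} does not satisfy the backdoor criterion.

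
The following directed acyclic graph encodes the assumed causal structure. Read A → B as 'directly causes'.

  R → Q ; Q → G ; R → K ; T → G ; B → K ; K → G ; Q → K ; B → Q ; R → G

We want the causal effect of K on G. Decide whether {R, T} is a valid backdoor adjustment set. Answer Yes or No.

Backdoor paths from K to G (paths whose first edge points into K):
  P1: K <- R -> Q -> G
  P2: K <- R -> G
  P3: K <- B -> Q <- R -> G
  P4: K <- B -> Q -> G
  P5: K <- Q <- R -> G
  P6: K <- Q -> G
Condition 1 (no descendant of K in the set): holds — descendants of K are {G}; none are in {R, T}.
Condition 2 (every backdoor path blocked by {R, T}):
  P1: blocked at fork node R ∈ conditioning set.
  P2: blocked at fork node R ∈ conditioning set.
  P3: blocked at collider Q (neither it nor any descendant is in the conditioning set).
  P4: open — no interior node is in the conditioning set.
  P5: blocked at fork node R ∈ conditioning set.
  P6: open — no interior node is in the conditioning set.
{R, T} does not satisfy the backdoor criterion.

No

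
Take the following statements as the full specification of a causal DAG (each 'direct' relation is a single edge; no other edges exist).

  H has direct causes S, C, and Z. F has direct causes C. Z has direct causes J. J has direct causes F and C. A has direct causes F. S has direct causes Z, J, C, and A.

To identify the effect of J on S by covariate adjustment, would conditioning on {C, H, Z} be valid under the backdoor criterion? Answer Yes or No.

Backdoor paths from J to S (paths whose first edge points into J):
  P1: J <- C -> F -> A -> S
  P2: J <- C -> S
  P3: J <- C -> H <- Z -> S
  P4: J <- C -> H <- S
  P5: J <- F <- C -> S
  P6: J <- F <- C -> H <- Z -> S
  P7: J <- F <- C -> H <- S
  P8: J <- F -> A -> S
Condition 1 (no descendant of J in the set): FAILS — H and Z are descendants of J.
Condition 2 (every backdoor path blocked by {C, H, Z}):
  P1: blocked at fork node C ∈ conditioning set.
  P2: blocked at fork node C ∈ conditioning set.
  P3: blocked at fork node C ∈ conditioning set.
  P4: blocked at fork node C ∈ conditioning set.
  P5: blocked at fork node C ∈ conditioning set.
  P6: blocked at fork node C ∈ conditioning set.
  P7: blocked at fork node C ∈ conditioning set.
  P8: open — no interior node is in the conditioning set.
{C, H, Z} does not satisfy the backdoor criterion.

No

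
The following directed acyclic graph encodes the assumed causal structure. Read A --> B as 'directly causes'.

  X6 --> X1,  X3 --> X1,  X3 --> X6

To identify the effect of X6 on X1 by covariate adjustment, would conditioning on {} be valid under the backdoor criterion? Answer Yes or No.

Backdoor paths from X6 to X1 (paths whose first edge points into X6):
  P1: X6 <- X3 -> X1
Condition 1 (no descendant of X6 in the set): holds — descendants of X6 are {X1}; none are in {}.
Condition 2 (every backdoor path blocked by {}):
  P1: open — no interior node is in the conditioning set.
{} does not satisfy the backdoor criterion.

No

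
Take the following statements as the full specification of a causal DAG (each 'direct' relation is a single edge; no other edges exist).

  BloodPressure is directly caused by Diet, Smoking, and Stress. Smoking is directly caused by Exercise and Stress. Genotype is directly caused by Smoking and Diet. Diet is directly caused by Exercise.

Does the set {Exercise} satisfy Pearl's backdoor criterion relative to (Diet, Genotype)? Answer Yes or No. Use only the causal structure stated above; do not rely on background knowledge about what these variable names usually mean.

Yes

Backdoor paths from Diet to Genotype (paths whose first edge points into Diet):
  P1: Diet <- Exercise -> Smoking -> Genotype
Condition 1 (no descendant of Diet in the set): holds — descendants of Diet are {BloodPressure, Genotype}; none are in {Exercise}.
Condition 2 (every backdoor path blocked by {Exercise}):
  P1: blocked at fork node Exercise ∈ conditioning set.
{Exercise} satisfies the backdoor criterion.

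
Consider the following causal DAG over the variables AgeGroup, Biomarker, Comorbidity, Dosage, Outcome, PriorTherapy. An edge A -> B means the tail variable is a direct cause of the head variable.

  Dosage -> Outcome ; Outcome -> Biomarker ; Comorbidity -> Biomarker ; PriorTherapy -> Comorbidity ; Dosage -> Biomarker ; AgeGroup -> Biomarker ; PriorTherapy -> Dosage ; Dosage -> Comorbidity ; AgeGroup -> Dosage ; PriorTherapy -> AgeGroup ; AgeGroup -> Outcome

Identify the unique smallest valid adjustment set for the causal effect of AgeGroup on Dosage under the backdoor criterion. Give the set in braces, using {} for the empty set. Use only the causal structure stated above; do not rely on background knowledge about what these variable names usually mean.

{PriorTherapy}

Variables eligible for adjustment (non-descendants of AgeGroup, excluding AgeGroup and Dosage): {PriorTherapy}.
Backdoor paths from AgeGroup to Dosage:
  P1: AgeGroup <- PriorTherapy -> Dosage
  P2: AgeGroup <- PriorTherapy -> Comorbidity <- Dosage
  P3: AgeGroup <- PriorTherapy -> Comorbidity -> Biomarker <- Dosage
  P4: AgeGroup <- PriorTherapy -> Comorbidity -> Biomarker <- Outcome <- Dosage
The empty set is not sufficient: P1 (AgeGroup <- PriorTherapy -> Dosage) has no collider blocking it and no conditioned non-collider, so it is open.
Try {PriorTherapy}:
  P1: blocked at fork node PriorTherapy ∈ conditioning set.
  P2: blocked at fork node PriorTherapy ∈ conditioning set.
  P3: blocked at fork node PriorTherapy ∈ conditioning set.
  P4: blocked at fork node PriorTherapy ∈ conditioning set.
{PriorTherapy} contains no descendant of AgeGroup and blocks every backdoor path.
{PriorTherapy} is the unique smallest valid adjustment set.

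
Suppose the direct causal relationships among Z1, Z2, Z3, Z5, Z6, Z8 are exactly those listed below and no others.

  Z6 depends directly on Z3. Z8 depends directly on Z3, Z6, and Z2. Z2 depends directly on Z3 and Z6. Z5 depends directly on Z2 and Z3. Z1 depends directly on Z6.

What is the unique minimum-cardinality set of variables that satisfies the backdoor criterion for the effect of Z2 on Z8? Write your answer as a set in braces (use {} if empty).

{Z3, Z6}

Variables eligible for adjustment (non-descendants of Z2, excluding Z2 and Z8): {Z1, Z3, Z6}.
Backdoor paths from Z2 to Z8:
  P1: Z2 <- Z3 -> Z6 -> Z8
  P2: Z2 <- Z3 -> Z8
  P3: Z2 <- Z6 <- Z3 -> Z8
  P4: Z2 <- Z6 -> Z8
The empty set is not sufficient: P1 (Z2 <- Z3 -> Z6 -> Z8) has no collider blocking it and no conditioned non-collider, so it is open.
Try {Z3, Z6}:
  P1: blocked at fork node Z3 ∈ conditioning set.
  P2: blocked at fork node Z3 ∈ conditioning set.
  P3: blocked at chain node Z6 ∈ conditioning set.
  P4: blocked at fork node Z6 ∈ conditioning set.
{Z3, Z6} contains no descendant of Z2 and blocks every backdoor path.
Every element of {Z3, Z6} is needed (dropping Z3 leaves P2 open; dropping Z6 leaves P4 open), so no proper subset is valid.
Among all size-2 subsets of the eligible variables, only {Z3, Z6} blocks every backdoor path, so it is the unique smallest valid adjustment set.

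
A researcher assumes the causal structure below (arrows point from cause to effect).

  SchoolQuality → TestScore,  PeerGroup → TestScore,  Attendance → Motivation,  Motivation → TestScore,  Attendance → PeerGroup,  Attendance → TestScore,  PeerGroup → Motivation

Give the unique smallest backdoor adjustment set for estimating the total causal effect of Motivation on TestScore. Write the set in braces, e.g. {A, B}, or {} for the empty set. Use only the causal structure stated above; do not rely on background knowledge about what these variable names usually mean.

{Attendance, PeerGroup}

Variables eligible for adjustment (non-descendants of Motivation, excluding Motivation and TestScore): {Attendance, PeerGroup, SchoolQuality}.
Backdoor paths from Motivation to TestScore:
  P1: Motivation <- Attendance -> PeerGroup -> TestScore
  P2: Motivation <- Attendance -> TestScore
  P3: Motivation <- PeerGroup <- Attendance -> TestScore
  P4: Motivation <- PeerGroup -> TestScore
The empty set is not sufficient: P1 (Motivation <- Attendance -> PeerGroup -> TestScore) has no collider blocking it and no conditioned non-collider, so it is open.
Try {Attendance, PeerGroup}:
  P1: blocked at fork node Attendance ∈ conditioning set.
  P2: blocked at fork node Attendance ∈ conditioning set.
  P3: blocked at chain node PeerGroup ∈ conditioning set.
  P4: blocked at fork node PeerGroup ∈ conditioning set.
{Attendance, PeerGroup} contains no descendant of Motivation and blocks every backdoor path.
Every element of {Attendance, PeerGroup} is needed (dropping Attendance leaves P2 open; dropping PeerGroup leaves P4 open), so no proper subset is valid.
Among all size-2 subsets of the eligible variables, only {Attendance, PeerGroup} blocks every backdoor path, so it is the unique smallest valid adjustment set.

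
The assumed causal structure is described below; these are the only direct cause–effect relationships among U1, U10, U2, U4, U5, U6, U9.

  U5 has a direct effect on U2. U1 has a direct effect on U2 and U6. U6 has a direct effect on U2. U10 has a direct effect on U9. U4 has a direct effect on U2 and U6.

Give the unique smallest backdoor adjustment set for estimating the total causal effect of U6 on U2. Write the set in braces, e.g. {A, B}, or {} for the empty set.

Variables eligible for adjustment (non-descendants of U6, excluding U6 and U2): {U1, U10, U4, U5, U9}.
Backdoor paths from U6 to U2:
  P1: U6 <- U1 -> U2
  P2: U6 <- U4 -> U2
The empty set is not sufficient: P1 (U6 <- U1 -> U2) has no collider blocking it and no conditioned non-collider, so it is open.
Try {U1, U4}:
  P1: blocked at fork node U1 ∈ conditioning set.
  P2: blocked at fork node U4 ∈ conditioning set.
{U1, U4} contains no descendant of U6 and blocks every backdoor path.
Every element of {U1, U4} is needed (dropping U1 leaves P1 open; dropping U4 leaves P2 open), so no proper subset is valid.
Among all size-2 subsets of the eligible variables, only {U1, U4} blocks every backdoor path, so it is the unique smallest valid adjustment set.

{U1, U4}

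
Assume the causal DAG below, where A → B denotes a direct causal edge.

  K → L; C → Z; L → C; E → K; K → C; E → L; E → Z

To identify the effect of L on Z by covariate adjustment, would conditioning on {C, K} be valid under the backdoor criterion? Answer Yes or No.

No

Backdoor paths from L to Z (paths whose first edge points into L):
  P1: L <- E -> K -> C -> Z
  P2: L <- E -> Z
  P3: L <- K <- E -> Z
  P4: L <- K -> C -> Z
Condition 1 (no descendant of L in the set): FAILS — C is a descendant of L.
Condition 2 (every backdoor path blocked by {C, K}):
  P1: blocked at chain node K ∈ conditioning set.
  P2: open — no interior node is in the conditioning set.
  P3: blocked at chain node K ∈ conditioning set.
  P4: blocked at fork node K ∈ conditioning set.
{C, K} does not satisfy the backdoor criterion.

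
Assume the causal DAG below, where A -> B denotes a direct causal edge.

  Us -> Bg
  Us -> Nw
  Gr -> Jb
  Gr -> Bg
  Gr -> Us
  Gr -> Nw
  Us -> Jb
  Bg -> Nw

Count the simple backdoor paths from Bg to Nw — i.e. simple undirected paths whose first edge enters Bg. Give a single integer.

6

A backdoor path from Bg to Nw is any simple undirected path whose first edge points into Bg (i.e. leaves Bg via a parent).
Parents of Bg: {Gr, Us}.
Enumerating:
  P1: Bg <- Gr -> Us -> Nw
  P2: Bg <- Gr -> Jb <- Us -> Nw
  P3: Bg <- Gr -> Nw
  P4: Bg <- Us <- Gr -> Nw
  P5: Bg <- Us -> Jb <- Gr -> Nw
  P6: Bg <- Us -> Nw
That exhausts the simple backdoor paths. Count: 6.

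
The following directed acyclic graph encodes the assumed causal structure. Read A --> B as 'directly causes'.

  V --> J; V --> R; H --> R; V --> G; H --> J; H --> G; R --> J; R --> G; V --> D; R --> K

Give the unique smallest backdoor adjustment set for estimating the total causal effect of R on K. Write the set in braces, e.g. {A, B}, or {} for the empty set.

{}

Variables eligible for adjustment (non-descendants of R, excluding R and K): {D, H, V}.
Backdoor paths from R to K:
  (none)
With no backdoor paths the empty set already satisfies the criterion, and it is trivially minimal.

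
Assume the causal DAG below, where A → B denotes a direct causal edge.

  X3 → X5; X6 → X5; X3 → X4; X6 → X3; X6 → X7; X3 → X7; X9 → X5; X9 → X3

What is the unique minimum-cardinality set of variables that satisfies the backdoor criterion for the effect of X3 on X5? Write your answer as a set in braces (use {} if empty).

Variables eligible for adjustment (non-descendants of X3, excluding X3 and X5): {X6, X9}.
Backdoor paths from X3 to X5:
  P1: X3 <- X6 -> X5
  P2: X3 <- X9 -> X5
The empty set is not sufficient: P1 (X3 <- X6 -> X5) has no collider blocking it and no conditioned non-collider, so it is open.
Try {X6, X9}:
  P1: blocked at fork node X6 ∈ conditioning set.
  P2: blocked at fork node X9 ∈ conditioning set.
{X6, X9} contains no descendant of X3 and blocks every backdoor path.
Every element of {X6, X9} is needed (dropping X6 leaves P1 open; dropping X9 leaves P2 open), so no proper subset is valid.
Among all size-2 subsets of the eligible variables, only {X6, X9} blocks every backdoor path, so it is the unique smallest valid adjustment set.

{X6, X9}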